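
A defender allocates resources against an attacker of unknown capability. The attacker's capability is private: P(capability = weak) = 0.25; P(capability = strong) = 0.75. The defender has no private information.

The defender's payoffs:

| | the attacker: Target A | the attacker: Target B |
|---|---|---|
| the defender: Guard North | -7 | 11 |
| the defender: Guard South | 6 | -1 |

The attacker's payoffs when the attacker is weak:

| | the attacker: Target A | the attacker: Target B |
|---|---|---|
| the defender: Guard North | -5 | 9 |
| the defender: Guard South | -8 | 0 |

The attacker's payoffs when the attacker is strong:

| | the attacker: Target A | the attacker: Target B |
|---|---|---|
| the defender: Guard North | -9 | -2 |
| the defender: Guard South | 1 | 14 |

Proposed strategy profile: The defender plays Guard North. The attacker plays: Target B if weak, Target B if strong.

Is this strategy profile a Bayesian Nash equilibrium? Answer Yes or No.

Yes

The defender plays Guard North: E[Guard North] = 0.25·(11) + 0.75·(11) = 11; E[Guard South] = -1. Best-responding. ✓
The attacker (capability weak), facing Guard North: Target A gives -5, Target B gives 9. Proposed Target B is best. ✓
The attacker (capability strong), facing Guard North: Target A gives -9, Target B gives -2. Proposed Target B is best. ✓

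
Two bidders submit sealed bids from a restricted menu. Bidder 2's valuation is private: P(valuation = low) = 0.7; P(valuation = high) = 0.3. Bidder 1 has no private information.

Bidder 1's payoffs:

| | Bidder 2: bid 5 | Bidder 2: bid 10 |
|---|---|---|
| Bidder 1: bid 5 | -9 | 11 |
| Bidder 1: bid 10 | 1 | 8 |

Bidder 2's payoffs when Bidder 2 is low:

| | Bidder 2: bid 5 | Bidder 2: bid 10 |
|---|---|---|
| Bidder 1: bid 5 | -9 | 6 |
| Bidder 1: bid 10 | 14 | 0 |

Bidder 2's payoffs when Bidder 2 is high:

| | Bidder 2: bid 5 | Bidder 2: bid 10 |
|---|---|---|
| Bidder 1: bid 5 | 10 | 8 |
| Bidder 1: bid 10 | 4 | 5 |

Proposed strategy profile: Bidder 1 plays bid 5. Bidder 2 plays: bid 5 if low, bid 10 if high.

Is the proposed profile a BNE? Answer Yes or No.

No

Bidder 1 plays bid 5: E[bid 5] = 0.7·(-9) + 0.3·(11) = -3; E[bid 10] = 3.1. Not best-responding. ✗
Bidder 2 (valuation low), facing bid 5: bid 5 gives -9, bid 10 gives 6. Proposed bid 5 is not best — profitable deviation exists. ✗
Bidder 2 (valuation high), facing bid 5: bid 5 gives 10, bid 10 gives 8. Proposed bid 10 is not best — profitable deviation exists. ✗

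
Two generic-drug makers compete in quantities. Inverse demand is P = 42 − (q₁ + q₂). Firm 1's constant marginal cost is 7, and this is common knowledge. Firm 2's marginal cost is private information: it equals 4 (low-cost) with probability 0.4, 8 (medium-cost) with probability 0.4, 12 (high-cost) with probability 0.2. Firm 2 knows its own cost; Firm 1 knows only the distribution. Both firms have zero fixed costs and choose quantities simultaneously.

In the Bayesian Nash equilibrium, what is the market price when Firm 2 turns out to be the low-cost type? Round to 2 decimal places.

Firm 2 with cost c maximizes (42 − (q₁+q₂) − c)·q₂, giving q₂(c) = (42 − c − q₁)/2.
E[c₂] = 0.4·4 + 0.4·8 + 0.2·12 = 7.2
Firm 1's FOC against E[q₂] yields q₁ = (42 − 2·7 + E[c₂])/3 = (42 − 14 + 7.2)/3 = 11.7333.
q₂(low-cost) = 13.1333, so P = 42 − (11.7333 + 13.1333) = 17.1333.

17.13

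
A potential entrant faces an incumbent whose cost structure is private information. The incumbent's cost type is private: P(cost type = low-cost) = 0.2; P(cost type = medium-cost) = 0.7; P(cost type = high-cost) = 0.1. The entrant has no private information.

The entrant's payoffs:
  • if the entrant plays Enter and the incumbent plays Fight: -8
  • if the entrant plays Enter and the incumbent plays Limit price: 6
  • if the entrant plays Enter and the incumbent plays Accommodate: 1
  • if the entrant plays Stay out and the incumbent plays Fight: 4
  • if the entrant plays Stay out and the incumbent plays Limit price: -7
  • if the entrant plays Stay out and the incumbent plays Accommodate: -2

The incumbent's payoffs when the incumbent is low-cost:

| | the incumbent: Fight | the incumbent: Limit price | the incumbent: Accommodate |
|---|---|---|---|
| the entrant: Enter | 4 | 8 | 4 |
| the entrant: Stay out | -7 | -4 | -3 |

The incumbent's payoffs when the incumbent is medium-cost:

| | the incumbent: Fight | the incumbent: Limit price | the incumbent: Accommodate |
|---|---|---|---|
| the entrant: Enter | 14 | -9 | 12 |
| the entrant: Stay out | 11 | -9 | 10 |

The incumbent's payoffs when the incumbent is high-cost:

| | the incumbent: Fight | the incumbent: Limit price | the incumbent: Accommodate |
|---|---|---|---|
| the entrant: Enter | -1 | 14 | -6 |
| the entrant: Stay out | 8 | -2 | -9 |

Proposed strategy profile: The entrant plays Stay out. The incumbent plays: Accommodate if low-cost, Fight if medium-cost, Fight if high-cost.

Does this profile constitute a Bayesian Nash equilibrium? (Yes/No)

Yes

The entrant plays Stay out: E[Stay out] = 0.2·(-2) + 0.7·(4) + 0.1·(4) = 2.8; E[Enter] = -6.2. Best-responding. ✓
The incumbent (cost type low-cost), facing Stay out: Fight gives -7, Limit price gives -4, Accommodate gives -3. Proposed Accommodate is best. ✓
The incumbent (cost type medium-cost), facing Stay out: Fight gives 11, Limit price gives -9, Accommodate gives 10. Proposed Fight is best. ✓
The incumbent (cost type high-cost), facing Stay out: Fight gives 8, Limit price gives -2, Accommodate gives -9. Proposed Fight is best. ✓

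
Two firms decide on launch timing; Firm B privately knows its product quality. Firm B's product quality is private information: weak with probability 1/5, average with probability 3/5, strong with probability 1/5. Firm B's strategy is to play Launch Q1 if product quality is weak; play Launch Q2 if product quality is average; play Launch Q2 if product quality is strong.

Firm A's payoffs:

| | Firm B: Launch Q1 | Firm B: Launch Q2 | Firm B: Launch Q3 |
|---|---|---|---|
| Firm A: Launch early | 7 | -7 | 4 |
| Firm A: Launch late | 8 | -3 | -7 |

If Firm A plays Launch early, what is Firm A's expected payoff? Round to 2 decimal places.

-4.20

Take the expectation over Firm B's product quality, weighting each type's action by its prior probability.
E[Launch early] = 1/5·7 + 3/5·(-7) + 1/5·(-7) = 7/5 + (-21/5) + (-7/5) = -21/5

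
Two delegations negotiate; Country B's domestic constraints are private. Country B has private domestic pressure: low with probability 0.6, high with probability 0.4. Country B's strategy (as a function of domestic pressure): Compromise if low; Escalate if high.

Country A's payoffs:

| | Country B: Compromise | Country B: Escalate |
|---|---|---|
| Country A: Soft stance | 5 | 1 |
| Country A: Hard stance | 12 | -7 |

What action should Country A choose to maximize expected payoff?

E[Soft stance] = 0.6·(5) + 0.4·(1) = 3.4
E[Hard stance] = 0.6·(12) + 0.4·(-7) = 4.4
Best response: Hard stance (4.4 is the largest).

Hard stance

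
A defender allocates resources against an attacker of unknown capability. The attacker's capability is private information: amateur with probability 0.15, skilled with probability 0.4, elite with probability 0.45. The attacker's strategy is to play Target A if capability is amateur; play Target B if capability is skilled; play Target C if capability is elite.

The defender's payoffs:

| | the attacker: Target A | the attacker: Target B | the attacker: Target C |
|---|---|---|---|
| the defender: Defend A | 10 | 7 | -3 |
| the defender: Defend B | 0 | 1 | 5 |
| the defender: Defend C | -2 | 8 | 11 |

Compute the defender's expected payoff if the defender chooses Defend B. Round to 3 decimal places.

2.650

Take the expectation over the attacker's capability, weighting each type's action by its prior probability.
E[Defend B] = 0.15·0 + 0.4·1 + 0.45·5 = 0 + 0.4 + 2.25 = 2.65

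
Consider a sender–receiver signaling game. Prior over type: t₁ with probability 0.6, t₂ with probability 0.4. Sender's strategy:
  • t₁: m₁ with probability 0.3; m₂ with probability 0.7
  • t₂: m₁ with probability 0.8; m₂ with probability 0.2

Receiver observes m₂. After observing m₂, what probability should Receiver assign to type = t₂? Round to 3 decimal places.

0.160

P(m₂) = 0.6·0.7 + 0.4·0.2 = 0.5
P(t₂ | m₂) = (0.4·0.2) / 0.5 = 0.08 / 0.5 = 0.16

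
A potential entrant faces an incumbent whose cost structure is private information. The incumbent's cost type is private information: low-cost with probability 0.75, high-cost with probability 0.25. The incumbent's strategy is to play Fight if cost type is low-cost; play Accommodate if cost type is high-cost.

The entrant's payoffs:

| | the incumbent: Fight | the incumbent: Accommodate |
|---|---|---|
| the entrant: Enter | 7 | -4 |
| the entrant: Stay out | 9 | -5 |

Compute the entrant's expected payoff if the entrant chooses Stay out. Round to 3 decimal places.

E[Stay out] = 0.75·9 + 0.25·(-5) = 6.75 + (-1.25) = 5.5

5.500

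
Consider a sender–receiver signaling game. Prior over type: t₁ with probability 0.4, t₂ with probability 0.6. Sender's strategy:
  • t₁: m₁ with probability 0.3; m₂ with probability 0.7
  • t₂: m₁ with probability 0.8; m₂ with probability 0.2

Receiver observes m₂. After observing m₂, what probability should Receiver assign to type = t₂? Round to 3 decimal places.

Apply Bayes' rule using the sender's strategy as the likelihood.
P(m₂) = 0.4·0.7 + 0.6·0.2 = 0.4
P(t₂ | m₂) = (0.6·0.2) / 0.4 = 0.12 / 0.4 = 0.3

0.300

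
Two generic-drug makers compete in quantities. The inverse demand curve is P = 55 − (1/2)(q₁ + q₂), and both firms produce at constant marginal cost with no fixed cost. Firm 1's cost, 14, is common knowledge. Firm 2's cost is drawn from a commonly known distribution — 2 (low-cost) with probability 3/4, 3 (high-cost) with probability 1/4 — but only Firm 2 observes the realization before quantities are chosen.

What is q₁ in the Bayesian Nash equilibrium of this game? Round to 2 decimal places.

Type-c best response for Firm 2: q₂(c) = (55 − c) − q₁/2.
Firm 1 maximizes expected profit; its first-order condition is 55 − q₁ − (1/2)E[q₂] − 14 = 0.
Substituting E[q₂] and solving: E[c₂] = 2.25, so q₁ = (55 − 2·14 + 2.25)/(3/2) = 19.5.

19.50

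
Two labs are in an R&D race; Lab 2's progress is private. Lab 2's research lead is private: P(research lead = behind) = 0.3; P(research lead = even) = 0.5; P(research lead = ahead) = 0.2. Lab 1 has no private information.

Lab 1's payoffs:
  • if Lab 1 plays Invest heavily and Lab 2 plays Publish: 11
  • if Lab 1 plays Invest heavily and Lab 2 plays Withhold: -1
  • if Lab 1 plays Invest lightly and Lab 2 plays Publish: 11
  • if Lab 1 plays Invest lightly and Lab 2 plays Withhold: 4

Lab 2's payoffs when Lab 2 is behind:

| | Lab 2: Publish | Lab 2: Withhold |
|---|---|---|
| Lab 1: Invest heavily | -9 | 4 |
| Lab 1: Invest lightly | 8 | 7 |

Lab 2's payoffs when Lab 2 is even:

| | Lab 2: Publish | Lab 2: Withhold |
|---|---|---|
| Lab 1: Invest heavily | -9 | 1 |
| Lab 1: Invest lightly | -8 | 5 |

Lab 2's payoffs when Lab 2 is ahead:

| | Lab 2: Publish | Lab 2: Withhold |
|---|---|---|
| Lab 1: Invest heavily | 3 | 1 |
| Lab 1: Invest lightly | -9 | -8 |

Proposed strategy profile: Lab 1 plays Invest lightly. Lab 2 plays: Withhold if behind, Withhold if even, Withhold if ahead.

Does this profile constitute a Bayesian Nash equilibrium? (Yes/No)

No

Lab 1 plays Invest lightly: E[Invest lightly] = 0.3·(4) + 0.5·(4) + 0.2·(4) = 4; E[Invest heavily] = -1. Best-responding. ✓
Lab 2 (research lead behind), facing Invest lightly: Publish gives 8, Withhold gives 7. Proposed Withhold is not best — profitable deviation exists. ✗
Lab 2 (research lead even), facing Invest lightly: Publish gives -8, Withhold gives 5. Proposed Withhold is best. ✓
Lab 2 (research lead ahead), facing Invest lightly: Publish gives -9, Withhold gives -8. Proposed Withhold is best. ✓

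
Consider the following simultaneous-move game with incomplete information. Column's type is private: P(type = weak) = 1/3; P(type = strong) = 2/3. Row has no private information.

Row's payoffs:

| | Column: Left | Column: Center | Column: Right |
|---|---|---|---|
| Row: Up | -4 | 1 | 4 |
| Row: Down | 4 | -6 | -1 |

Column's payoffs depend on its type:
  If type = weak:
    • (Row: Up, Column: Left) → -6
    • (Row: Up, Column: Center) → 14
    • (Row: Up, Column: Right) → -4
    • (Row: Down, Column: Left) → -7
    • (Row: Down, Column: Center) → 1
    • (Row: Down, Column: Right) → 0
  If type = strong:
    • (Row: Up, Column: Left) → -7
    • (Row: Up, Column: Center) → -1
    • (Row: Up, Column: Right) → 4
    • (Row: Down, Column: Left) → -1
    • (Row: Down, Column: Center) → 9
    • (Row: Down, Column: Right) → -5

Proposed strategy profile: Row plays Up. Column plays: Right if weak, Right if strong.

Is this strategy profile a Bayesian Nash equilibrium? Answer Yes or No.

Row plays Up: E[Up] = 1/3·(4) + 2/3·(4) = 4; E[Down] = -1. Best-responding. ✓
Column (type weak), facing Up: Left gives -6, Center gives 14, Right gives -4. Proposed Right is not best — profitable deviation exists. ✗
Column (type strong), facing Up: Left gives -7, Center gives -1, Right gives 4. Proposed Right is best. ✓

No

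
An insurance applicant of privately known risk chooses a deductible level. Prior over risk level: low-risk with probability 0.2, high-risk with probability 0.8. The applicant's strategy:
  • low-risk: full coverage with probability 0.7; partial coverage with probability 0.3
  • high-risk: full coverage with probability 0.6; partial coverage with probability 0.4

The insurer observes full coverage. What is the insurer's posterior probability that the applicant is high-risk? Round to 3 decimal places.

Apply Bayes' rule using the sender's strategy as the likelihood.
P(full coverage) = 0.2·0.7 + 0.8·0.6 = 0.62
P(high-risk | full coverage) = (0.8·0.6) / 0.62 = 0.48 / 0.62 = 0.774194

0.774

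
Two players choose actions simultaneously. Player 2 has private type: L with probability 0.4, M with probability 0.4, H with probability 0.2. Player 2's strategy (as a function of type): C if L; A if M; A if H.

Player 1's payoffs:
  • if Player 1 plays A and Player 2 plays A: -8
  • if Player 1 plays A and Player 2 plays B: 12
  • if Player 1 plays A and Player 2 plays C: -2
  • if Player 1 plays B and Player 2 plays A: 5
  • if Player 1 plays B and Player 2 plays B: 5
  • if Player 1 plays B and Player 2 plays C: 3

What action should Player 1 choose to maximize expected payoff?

B

E[A] = 0.4·(-2) + 0.4·(-8) + 0.2·(-8) = -5.6
E[B] = 0.4·(3) + 0.4·(5) + 0.2·(5) = 4.2
Best response: B (4.2 is the largest).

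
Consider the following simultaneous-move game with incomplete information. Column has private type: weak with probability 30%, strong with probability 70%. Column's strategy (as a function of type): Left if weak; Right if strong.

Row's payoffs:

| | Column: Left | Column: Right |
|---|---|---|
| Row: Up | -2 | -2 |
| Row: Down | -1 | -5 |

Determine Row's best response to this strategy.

Compute Row's expected payoff for each action, taking the expectation over Column's type.
E[Up] = 0.3·(-2) + 0.7·(-2) = -2
E[Down] = 0.3·(-1) + 0.7·(-5) = -3.8
Best response: Up (-2 is the largest).

Up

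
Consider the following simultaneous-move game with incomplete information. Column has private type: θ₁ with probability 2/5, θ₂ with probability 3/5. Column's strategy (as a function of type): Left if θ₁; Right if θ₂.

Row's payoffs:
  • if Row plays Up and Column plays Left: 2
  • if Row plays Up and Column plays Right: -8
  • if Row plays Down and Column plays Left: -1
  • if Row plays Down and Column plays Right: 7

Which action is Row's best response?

Down

E[Up] = 2/5·(2) + 3/5·(-8) = -4
E[Down] = 2/5·(-1) + 3/5·(7) = 19/5
Best response: Down (19/5 is the largest).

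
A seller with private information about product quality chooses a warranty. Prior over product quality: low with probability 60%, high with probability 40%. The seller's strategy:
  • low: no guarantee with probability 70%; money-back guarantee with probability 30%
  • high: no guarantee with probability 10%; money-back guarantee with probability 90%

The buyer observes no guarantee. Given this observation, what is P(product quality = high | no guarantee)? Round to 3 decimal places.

P(no guarantee) = 0.6·0.7 + 0.4·0.1 = 0.46
P(high | no guarantee) = (0.4·0.1) / 0.46 = 0.04 / 0.46 = 0.0869565

0.087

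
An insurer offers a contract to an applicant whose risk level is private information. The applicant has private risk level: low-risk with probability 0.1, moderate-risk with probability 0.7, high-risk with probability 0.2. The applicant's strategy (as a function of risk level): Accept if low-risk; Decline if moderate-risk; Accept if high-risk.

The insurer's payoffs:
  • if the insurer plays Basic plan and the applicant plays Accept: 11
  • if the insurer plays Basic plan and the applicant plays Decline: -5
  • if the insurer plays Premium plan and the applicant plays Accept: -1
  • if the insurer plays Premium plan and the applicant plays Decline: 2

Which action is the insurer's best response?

Premium plan

Compute the insurer's expected payoff for each action, taking the expectation over the applicant's type.
E[Basic plan] = 0.1·(11) + 0.7·(-5) + 0.2·(11) = -0.2
E[Premium plan] = 0.1·(-1) + 0.7·(2) + 0.2·(-1) = 1.1
Best response: Premium plan (1.1 is the largest).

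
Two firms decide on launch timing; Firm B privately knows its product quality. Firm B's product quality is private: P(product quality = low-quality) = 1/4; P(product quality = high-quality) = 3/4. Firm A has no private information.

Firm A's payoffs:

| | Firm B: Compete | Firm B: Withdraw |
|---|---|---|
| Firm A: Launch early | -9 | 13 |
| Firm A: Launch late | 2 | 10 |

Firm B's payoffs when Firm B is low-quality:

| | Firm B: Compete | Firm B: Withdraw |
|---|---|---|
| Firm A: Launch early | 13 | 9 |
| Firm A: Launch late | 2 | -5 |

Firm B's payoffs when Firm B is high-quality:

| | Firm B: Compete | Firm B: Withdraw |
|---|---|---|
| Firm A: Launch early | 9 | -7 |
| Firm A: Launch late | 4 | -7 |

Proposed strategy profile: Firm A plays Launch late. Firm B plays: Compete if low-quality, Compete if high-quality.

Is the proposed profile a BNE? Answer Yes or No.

A profile is a BNE iff every type of every player is best-responding given beliefs about the other side.
Firm A plays Launch late: E[Launch late] = 1/4·(2) + 3/4·(2) = 2; E[Launch early] = -9. Best-responding. ✓
Firm B (product quality low-quality), facing Launch late: Compete gives 2, Withdraw gives -5. Proposed Compete is best. ✓
Firm B (product quality high-quality), facing Launch late: Compete gives 4, Withdraw gives -7. Proposed Compete is best. ✓

Yes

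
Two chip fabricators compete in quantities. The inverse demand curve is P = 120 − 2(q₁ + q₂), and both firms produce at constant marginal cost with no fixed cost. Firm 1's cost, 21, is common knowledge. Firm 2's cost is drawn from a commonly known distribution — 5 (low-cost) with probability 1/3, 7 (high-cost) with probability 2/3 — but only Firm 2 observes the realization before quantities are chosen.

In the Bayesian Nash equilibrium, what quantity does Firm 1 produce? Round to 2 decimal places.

14.06

Firm 2 with cost c maximizes (120 − 2(q₁+q₂) − c)·q₂, giving q₂(c) = (120 − c − 2q₁)/4.
E[c₂] = 1/3·5 + 2/3·7 = 6.33333
Firm 1's FOC against E[q₂] yields q₁ = (120 − 2·21 + E[c₂])/6 = (120 − 42 + 6.33333)/6 = 14.0556.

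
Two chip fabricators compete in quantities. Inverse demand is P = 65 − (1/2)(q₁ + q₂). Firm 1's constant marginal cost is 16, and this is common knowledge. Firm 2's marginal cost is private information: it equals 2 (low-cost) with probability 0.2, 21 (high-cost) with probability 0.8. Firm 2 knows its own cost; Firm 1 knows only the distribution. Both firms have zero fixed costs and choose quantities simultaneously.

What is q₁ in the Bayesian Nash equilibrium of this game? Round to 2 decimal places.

33.47

Type-c best response for Firm 2: q₂(c) = (65 − c) − q₁/2.
Firm 1 maximizes expected profit; its first-order condition is 65 − q₁ − (1/2)E[q₂] − 16 = 0.
Substituting E[q₂] and solving: E[c₂] = 17.2, so q₁ = (65 − 2·16 + 17.2)/(3/2) = 33.4667.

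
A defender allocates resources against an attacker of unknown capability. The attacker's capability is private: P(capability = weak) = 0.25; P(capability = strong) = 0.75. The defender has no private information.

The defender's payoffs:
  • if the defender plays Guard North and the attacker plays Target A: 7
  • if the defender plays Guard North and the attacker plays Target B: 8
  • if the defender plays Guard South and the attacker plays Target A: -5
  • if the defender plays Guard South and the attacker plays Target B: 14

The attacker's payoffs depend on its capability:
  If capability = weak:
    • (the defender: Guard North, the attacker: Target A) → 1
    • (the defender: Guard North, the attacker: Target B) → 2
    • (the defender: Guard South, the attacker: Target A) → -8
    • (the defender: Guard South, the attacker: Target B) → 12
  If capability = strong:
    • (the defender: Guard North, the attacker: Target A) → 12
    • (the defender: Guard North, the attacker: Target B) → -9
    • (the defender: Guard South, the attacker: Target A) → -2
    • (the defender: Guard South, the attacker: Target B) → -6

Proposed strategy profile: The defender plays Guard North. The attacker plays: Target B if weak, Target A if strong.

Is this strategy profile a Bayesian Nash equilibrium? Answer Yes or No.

Yes

The defender plays Guard North: E[Guard North] = 0.25·(8) + 0.75·(7) = 7.25; E[Guard South] = -0.25. Best-responding. ✓
The attacker (capability weak), facing Guard North: Target A gives 1, Target B gives 2. Proposed Target B is best. ✓
The attacker (capability strong), facing Guard North: Target A gives 12, Target B gives -9. Proposed Target A is best. ✓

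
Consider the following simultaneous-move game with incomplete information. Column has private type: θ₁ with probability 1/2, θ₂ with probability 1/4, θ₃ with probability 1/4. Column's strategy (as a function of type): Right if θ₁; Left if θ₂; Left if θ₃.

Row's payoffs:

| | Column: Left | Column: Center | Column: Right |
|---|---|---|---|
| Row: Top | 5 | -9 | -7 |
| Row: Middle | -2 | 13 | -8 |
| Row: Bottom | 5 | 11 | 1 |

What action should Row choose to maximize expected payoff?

E[Top] = 1/2·(-7) + 1/4·(5) + 1/4·(5) = -1
E[Middle] = 1/2·(-8) + 1/4·(-2) + 1/4·(-2) = -5
E[Bottom] = 1/2·(1) + 1/4·(5) + 1/4·(5) = 3
Best response: Bottom (3 is the largest).

Bottom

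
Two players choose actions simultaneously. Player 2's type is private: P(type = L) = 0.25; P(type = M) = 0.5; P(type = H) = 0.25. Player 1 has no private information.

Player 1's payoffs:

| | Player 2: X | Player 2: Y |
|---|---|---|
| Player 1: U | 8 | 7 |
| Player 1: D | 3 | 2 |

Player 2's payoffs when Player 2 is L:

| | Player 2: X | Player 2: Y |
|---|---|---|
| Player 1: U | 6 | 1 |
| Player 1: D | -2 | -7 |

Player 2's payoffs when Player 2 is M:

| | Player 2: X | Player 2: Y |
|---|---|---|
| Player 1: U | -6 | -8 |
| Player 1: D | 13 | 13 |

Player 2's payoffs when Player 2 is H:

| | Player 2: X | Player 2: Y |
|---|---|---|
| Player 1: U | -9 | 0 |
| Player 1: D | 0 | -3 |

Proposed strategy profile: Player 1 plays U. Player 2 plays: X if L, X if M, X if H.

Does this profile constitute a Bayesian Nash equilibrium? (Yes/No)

No

Player 1 plays U: E[U] = 0.25·(8) + 0.5·(8) + 0.25·(8) = 8; E[D] = 3. Best-responding. ✓
Player 2 (type L), facing U: X gives 6, Y gives 1. Proposed X is best. ✓
Player 2 (type M), facing U: X gives -6, Y gives -8. Proposed X is best. ✓
Player 2 (type H), facing U: X gives -9, Y gives 0. Proposed X is not best — profitable deviation exists. ✗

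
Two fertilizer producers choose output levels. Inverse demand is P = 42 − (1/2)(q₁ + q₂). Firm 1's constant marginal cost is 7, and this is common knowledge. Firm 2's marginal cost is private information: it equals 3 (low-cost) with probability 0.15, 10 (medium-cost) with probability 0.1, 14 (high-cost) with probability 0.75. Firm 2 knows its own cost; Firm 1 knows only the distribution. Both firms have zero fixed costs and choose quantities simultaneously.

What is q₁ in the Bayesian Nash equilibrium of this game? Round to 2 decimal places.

26.63

Firm 2 with cost c maximizes (42 − (1/2)(q₁+q₂) − c)·q₂, giving q₂(c) = (42 − c − (1/2)q₁).
E[c₂] = 0.15·3 + 0.1·10 + 0.75·14 = 11.95
Firm 1's FOC against E[q₂] yields q₁ = (42 − 2·7 + E[c₂])/(3/2) = (42 − 14 + 11.95)/(3/2) = 26.6333.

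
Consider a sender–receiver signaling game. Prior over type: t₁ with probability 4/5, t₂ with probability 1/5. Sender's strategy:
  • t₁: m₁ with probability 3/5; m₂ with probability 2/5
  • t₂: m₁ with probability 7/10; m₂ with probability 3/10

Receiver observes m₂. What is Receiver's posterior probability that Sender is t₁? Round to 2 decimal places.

0.84

Apply Bayes' rule using the sender's strategy as the likelihood.
P(m₂) = (4/5)·(2/5) + (1/5)·(3/10) = 19/50
P(t₁ | m₂) = ((4/5)·(2/5)) / (19/50) = (8/25) / (19/50) = 16/19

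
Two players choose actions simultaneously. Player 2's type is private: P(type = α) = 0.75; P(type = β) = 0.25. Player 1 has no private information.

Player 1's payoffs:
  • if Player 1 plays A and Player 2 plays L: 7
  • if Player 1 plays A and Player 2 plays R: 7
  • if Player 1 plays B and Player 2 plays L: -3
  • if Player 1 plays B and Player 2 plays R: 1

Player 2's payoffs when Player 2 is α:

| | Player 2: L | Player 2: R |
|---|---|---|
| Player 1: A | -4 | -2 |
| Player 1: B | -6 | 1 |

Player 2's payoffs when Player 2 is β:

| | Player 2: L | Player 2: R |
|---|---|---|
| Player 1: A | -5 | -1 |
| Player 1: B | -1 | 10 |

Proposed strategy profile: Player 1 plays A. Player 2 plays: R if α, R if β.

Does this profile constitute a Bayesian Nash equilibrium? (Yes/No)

Player 1 plays A: E[A] = 0.75·(7) + 0.25·(7) = 7; E[B] = 1. Best-responding. ✓
Player 2 (type α), facing A: L gives -4, R gives -2. Proposed R is best. ✓
Player 2 (type β), facing A: L gives -5, R gives -1. Proposed R is best. ✓

Yes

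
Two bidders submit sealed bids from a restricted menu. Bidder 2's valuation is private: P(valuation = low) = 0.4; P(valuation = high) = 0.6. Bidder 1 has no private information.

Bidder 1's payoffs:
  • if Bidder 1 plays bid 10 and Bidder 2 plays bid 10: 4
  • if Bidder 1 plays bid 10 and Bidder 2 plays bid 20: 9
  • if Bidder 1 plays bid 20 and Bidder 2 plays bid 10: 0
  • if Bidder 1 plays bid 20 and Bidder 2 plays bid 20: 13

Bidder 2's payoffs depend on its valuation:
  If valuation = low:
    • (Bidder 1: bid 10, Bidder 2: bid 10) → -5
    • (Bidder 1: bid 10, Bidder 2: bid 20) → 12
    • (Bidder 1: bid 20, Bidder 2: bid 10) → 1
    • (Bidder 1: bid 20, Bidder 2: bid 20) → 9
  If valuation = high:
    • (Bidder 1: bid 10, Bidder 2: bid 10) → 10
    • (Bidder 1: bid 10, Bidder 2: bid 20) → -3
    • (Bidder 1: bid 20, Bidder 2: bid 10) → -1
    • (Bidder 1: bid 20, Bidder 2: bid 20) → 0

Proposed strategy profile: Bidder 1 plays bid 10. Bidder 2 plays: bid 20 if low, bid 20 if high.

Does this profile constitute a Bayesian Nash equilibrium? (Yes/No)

Bidder 1 plays bid 10: E[bid 10] = 0.4·(9) + 0.6·(9) = 9; E[bid 20] = 13. Not best-responding. ✗
Bidder 2 (valuation low), facing bid 10: bid 10 gives -5, bid 20 gives 12. Proposed bid 20 is best. ✓
Bidder 2 (valuation high), facing bid 10: bid 10 gives 10, bid 20 gives -3. Proposed bid 20 is not best — profitable deviation exists. ✗

No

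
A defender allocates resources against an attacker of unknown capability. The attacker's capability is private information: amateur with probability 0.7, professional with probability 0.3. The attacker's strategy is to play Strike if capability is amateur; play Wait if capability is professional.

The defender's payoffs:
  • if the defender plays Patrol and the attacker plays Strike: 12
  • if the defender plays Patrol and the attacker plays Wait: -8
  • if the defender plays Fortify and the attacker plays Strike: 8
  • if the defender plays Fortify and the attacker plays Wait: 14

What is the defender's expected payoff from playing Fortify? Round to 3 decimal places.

9.800

E[Fortify] = 0.7·8 + 0.3·14 = 5.6 + 4.2 = 9.8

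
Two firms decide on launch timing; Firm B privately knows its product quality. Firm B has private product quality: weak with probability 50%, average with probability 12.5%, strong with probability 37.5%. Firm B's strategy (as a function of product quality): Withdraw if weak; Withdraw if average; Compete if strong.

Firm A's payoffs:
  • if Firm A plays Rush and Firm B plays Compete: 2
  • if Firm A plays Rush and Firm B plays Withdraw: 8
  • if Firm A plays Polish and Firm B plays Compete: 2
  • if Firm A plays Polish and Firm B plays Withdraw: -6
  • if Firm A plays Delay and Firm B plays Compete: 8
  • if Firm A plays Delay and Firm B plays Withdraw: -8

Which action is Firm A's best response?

Rush

E[Rush] = 0.5·(8) + 0.125·(8) + 0.375·(2) = 5.75
E[Polish] = 0.5·(-6) + 0.125·(-6) + 0.375·(2) = -3
E[Delay] = 0.5·(-8) + 0.125·(-8) + 0.375·(8) = -2
Best response: Rush (5.75 is the largest).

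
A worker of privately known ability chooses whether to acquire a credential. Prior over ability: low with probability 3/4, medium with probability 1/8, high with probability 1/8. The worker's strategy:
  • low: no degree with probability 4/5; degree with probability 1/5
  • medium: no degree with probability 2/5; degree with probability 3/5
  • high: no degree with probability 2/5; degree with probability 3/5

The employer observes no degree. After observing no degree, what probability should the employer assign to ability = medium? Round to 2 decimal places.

0.07

P(no degree) = (3/4)·(4/5) + (1/8)·(2/5) + (1/8)·(2/5) = 7/10
P(medium | no degree) = ((1/8)·(2/5)) / (7/10) = (1/20) / (7/10) = 1/14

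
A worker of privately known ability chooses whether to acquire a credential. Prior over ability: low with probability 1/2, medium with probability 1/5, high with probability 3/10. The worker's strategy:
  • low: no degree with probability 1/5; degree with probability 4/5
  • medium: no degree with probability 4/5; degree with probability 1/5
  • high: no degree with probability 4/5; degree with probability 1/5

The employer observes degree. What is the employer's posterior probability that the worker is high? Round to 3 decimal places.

0.120

Apply Bayes' rule using the sender's strategy as the likelihood.
P(degree) = (1/2)·(4/5) + (1/5)·(1/5) + (3/10)·(1/5) = 1/2
P(high | degree) = ((3/10)·(1/5)) / (1/2) = (3/50) / (1/2) = 3/25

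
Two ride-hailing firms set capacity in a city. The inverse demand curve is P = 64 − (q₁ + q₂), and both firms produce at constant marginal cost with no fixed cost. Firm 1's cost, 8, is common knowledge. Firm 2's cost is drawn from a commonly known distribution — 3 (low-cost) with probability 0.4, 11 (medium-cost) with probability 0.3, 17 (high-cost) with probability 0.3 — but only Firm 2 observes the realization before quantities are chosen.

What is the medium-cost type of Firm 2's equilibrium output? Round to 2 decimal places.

16.90

Firm 2 with cost c maximizes (64 − (q₁+q₂) − c)·q₂, giving q₂(c) = (64 − c − q₁)/2.
E[c₂] = 0.4·3 + 0.3·11 + 0.3·17 = 9.6
Firm 1's FOC against E[q₂] yields q₁ = (64 − 2·8 + E[c₂])/3 = (64 − 16 + 9.6)/3 = 19.2.
q₂(medium-cost) = (64 − 11 − 19.2)/2 = 16.9.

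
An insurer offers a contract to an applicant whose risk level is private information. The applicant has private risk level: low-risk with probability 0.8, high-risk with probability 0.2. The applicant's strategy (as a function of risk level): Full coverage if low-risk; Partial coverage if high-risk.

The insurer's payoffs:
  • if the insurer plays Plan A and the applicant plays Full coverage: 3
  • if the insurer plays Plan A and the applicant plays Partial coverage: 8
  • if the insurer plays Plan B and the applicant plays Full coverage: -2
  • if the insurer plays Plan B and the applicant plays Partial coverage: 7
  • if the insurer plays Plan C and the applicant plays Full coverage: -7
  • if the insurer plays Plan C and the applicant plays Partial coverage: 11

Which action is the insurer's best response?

Plan A

E[Plan A] = 0.8·(3) + 0.2·(8) = 4
E[Plan B] = 0.8·(-2) + 0.2·(7) = -0.2
E[Plan C] = 0.8·(-7) + 0.2·(11) = -3.4
Best response: Plan A (4 is the largest).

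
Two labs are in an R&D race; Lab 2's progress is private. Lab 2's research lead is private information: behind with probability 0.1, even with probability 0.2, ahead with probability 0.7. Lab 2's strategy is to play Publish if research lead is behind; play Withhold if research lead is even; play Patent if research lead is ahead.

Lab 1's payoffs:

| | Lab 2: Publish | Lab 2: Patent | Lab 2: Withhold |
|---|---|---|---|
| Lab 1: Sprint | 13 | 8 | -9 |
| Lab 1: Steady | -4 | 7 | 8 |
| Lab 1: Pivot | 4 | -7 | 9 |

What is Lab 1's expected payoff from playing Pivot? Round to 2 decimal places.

-2.70

Take the expectation over Lab 2's research lead, weighting each type's action by its prior probability.
E[Pivot] = 0.1·4 + 0.2·9 + 0.7·(-7) = 0.4 + 1.8 + (-4.9) = -2.7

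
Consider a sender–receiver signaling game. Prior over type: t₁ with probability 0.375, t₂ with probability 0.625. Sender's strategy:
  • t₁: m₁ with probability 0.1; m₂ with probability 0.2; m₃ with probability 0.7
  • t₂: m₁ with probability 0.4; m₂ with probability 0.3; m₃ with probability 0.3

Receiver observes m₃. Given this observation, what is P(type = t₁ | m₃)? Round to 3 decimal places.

P(m₃) = 0.375·0.7 + 0.625·0.3 = 0.45
P(t₁ | m₃) = (0.375·0.7) / 0.45 = 0.2625 / 0.45 = 0.583333

0.583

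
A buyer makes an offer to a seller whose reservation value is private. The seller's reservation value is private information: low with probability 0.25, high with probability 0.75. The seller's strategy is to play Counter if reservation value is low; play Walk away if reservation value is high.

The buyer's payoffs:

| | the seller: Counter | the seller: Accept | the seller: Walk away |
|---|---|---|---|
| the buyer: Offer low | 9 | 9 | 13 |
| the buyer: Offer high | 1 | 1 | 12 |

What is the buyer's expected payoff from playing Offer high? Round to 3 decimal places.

Take the expectation over the seller's reservation value, weighting each type's action by its prior probability.
E[Offer high] = 0.25·1 + 0.75·12 = 0.25 + 9 = 9.25

9.250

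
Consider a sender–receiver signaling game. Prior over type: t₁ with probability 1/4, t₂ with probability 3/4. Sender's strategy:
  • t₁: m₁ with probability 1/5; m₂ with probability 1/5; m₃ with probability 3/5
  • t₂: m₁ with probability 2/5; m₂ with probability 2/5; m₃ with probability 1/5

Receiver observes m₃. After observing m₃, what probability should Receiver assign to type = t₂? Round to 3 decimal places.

0.500

P(m₃) = (1/4)·(3/5) + (3/4)·(1/5) = 3/10
P(t₂ | m₃) = ((3/4)·(1/5)) / (3/10) = (3/20) / (3/10) = 1/2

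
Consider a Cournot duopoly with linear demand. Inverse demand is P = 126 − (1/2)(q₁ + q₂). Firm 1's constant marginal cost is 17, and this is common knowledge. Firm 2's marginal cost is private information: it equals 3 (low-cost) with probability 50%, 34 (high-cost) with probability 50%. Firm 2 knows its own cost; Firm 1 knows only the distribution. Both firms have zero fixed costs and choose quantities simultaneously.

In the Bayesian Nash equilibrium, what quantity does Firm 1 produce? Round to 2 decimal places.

73.67

Firm 2 with cost c maximizes (126 − (1/2)(q₁+q₂) − c)·q₂, giving q₂(c) = (126 − c − (1/2)q₁).
E[c₂] = 0.5·3 + 0.5·34 = 18.5
Firm 1's FOC against E[q₂] yields q₁ = (126 − 2·17 + E[c₂])/(3/2) = (126 − 34 + 18.5)/(3/2) = 73.6667.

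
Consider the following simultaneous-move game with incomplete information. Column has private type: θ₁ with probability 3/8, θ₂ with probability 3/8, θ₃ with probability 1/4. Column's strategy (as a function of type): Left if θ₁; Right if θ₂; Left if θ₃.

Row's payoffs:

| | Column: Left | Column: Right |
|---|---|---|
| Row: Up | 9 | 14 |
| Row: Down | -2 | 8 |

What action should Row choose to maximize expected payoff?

Up

E[Up] = 3/8·(9) + 3/8·(14) + 1/4·(9) = 87/8
E[Down] = 3/8·(-2) + 3/8·(8) + 1/4·(-2) = 7/4
Best response: Up (87/8 is the largest).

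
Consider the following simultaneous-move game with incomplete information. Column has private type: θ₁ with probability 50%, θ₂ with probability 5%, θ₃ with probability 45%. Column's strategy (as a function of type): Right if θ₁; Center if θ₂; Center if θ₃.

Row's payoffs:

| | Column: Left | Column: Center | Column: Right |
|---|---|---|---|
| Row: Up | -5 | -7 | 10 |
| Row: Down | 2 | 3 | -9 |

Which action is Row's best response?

Up

Compute Row's expected payoff for each action, taking the expectation over Column's type.
E[Up] = 0.5·(10) + 0.05·(-7) + 0.45·(-7) = 1.5
E[Down] = 0.5·(-9) + 0.05·(3) + 0.45·(3) = -3
Best response: Up (1.5 is the largest).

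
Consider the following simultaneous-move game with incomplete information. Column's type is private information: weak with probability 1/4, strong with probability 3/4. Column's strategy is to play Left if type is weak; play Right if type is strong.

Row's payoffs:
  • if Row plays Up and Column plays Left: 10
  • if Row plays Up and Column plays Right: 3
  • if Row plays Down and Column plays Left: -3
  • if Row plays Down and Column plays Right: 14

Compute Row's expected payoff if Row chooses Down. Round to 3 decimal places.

9.750

E[Down] = 1/4·(-3) + 3/4·14 = (-3/4) + 21/2 = 39/4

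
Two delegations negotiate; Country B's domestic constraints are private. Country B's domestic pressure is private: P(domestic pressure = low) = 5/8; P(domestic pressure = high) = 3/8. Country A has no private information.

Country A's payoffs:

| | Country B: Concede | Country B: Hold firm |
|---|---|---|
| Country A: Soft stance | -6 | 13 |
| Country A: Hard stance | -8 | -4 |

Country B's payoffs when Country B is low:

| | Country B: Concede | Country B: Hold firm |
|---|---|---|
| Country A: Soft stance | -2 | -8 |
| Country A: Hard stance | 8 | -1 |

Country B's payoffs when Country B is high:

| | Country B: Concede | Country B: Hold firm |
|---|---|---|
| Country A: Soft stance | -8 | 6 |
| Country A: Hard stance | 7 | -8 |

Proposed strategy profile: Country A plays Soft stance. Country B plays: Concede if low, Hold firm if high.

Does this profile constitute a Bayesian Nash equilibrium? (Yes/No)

Yes

Country A plays Soft stance: E[Soft stance] = 5/8·(-6) + 3/8·(13) = 9/8; E[Hard stance] = -13/2. Best-responding. ✓
Country B (domestic pressure low), facing Soft stance: Concede gives -2, Hold firm gives -8. Proposed Concede is best. ✓
Country B (domestic pressure high), facing Soft stance: Concede gives -8, Hold firm gives 6. Proposed Hold firm is best. ✓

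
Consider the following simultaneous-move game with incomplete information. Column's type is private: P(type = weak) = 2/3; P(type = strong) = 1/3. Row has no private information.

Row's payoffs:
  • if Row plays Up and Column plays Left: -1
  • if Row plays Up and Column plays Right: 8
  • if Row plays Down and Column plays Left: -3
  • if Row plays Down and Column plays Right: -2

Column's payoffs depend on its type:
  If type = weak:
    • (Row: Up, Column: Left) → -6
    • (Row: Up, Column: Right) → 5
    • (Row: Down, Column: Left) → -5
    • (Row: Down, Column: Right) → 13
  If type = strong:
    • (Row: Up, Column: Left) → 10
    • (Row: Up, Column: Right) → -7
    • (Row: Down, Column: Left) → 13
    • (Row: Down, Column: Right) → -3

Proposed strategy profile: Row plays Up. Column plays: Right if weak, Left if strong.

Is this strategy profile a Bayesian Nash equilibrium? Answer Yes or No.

Yes

A profile is a BNE iff every type of every player is best-responding given beliefs about the other side.
Row plays Up: E[Up] = 2/3·(8) + 1/3·(-1) = 5; E[Down] = -7/3. Best-responding. ✓
Column (type weak), facing Up: Left gives -6, Right gives 5. Proposed Right is best. ✓
Column (type strong), facing Up: Left gives 10, Right gives -7. Proposed Left is best. ✓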